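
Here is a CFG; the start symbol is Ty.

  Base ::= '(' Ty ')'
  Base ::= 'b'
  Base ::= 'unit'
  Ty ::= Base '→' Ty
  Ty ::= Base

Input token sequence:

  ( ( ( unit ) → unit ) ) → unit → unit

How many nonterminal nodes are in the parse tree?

[Ty [Base ( [Ty [Base ( [Ty [Base ( [Ty [Base unit]] )] → [Ty [Base unit]]] )]] )] → [Ty [Base unit] → [Ty [Base unit]]]]

14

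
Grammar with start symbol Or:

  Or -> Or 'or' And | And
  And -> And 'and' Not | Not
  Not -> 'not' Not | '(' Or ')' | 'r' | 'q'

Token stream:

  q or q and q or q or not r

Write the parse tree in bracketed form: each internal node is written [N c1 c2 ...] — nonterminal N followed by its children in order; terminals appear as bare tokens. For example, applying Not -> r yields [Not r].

Or
Or or And
Or or And or And
Or or And or And or And
And or And or And or And
Not or And or And or And
q or And or And or And
q or And and Not or And or And
q or Not and Not or And or And
q or q and Not or And or And
q or q and q or And or And
q or q and q or Not or And
q or q and q or q or And
q or q and q or q or Not
q or q and q or q or not Not
q or q and q or q or not r

[Or [Or [Or [Or [And [Not q]]] or [And [And [Not q]] and [Not q]]] or [And [Not q]]] or [And [Not not [Not r]]]]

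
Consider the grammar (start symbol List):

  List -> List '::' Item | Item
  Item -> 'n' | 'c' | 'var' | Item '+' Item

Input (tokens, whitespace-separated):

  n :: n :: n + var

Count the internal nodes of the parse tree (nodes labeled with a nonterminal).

[List [List [List [Item n]] :: [Item n]] :: [Item [Item n] + [Item var]]]

8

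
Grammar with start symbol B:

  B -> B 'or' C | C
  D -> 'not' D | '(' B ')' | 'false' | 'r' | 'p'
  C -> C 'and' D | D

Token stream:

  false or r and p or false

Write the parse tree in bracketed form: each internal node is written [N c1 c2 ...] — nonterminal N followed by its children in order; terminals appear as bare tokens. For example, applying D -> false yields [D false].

B
B or C
B or C or C
C or C or C
D or C or C
false or C or C
false or C and D or C
false or D and D or C
false or r and D or C
false or r and p or C
false or r and p or D
false or r and p or false

[B [B [B [C [D false]]] or [C [C [D r]] and [D p]]] or [C [D false]]]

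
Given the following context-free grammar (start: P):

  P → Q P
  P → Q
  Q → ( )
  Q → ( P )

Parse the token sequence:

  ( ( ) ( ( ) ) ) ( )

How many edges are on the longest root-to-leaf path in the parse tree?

[P [Q ( [P [Q ( )] [P [Q ( [P [Q ( )]] )]]] )] [P [Q ( )]]]

7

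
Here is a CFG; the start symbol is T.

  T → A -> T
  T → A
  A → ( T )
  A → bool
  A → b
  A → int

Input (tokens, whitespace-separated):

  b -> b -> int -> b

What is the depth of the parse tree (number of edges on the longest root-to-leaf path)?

5

[T [A b] -> [T [A b] -> [T [A int] -> [T [A b]]]]]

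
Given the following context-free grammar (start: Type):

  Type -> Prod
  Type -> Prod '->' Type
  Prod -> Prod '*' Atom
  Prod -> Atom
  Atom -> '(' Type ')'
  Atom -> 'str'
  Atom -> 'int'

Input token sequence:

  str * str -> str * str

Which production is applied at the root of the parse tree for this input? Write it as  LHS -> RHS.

[Type [Prod [Prod [Atom str]] * [Atom str]] -> [Type [Prod [Prod [Atom str]] * [Atom str]]]]

Type -> Prod '->' Type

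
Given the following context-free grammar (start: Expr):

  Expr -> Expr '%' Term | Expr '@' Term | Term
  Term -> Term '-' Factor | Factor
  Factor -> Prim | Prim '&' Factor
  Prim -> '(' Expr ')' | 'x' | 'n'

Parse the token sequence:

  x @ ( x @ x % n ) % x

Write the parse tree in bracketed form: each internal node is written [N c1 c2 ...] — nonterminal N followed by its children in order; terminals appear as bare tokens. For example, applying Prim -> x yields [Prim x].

[Expr [Expr [Expr [Term [Factor [Prim x]]]] @ [Term [Factor [Prim ( [Expr [Expr [Expr [Term [Factor [Prim x]]]] @ [Term [Factor [Prim x]]]] % [Term [Factor [Prim n]]]] )]]]] % [Term [Factor [Prim x]]]]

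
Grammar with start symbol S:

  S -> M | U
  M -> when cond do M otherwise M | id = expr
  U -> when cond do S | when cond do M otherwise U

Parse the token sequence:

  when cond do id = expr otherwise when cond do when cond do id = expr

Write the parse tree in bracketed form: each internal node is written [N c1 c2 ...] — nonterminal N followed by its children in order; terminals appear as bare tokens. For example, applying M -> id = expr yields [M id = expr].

[S [U when cond do [M id = expr] otherwise [U when cond do [S [U when cond do [S [M id = expr]]]]]]]

S
U
when cond do M otherwise U
when cond do id = expr otherwise U
when cond do id = expr otherwise when cond do S
when cond do id = expr otherwise when cond do U
when cond do id = expr otherwise when cond do when cond do S
when cond do id = expr otherwise when cond do when cond do M
when cond do id = expr otherwise when cond do when cond do id = expr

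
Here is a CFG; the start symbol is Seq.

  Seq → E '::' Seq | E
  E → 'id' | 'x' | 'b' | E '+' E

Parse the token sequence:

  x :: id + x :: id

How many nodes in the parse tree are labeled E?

[Seq [E x] :: [Seq [E [E id] + [E x]] :: [Seq [E id]]]]

5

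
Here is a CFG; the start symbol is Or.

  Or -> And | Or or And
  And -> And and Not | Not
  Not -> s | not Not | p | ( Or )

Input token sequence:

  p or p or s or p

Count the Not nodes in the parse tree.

4

[Or [Or [Or [Or [And [Not p]]] or [And [Not p]]] or [And [Not s]]] or [And [Not p]]]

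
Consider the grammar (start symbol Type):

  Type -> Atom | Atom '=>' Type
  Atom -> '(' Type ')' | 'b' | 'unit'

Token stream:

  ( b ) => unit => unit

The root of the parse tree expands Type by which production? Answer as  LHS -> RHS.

[Type [Atom ( [Type [Atom b]] )] => [Type [Atom unit] => [Type [Atom unit]]]]

Type -> Atom '=>' Type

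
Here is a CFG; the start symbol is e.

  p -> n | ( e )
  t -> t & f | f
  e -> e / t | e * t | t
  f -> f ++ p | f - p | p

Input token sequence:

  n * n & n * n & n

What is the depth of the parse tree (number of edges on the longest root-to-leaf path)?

[e [e [e [t [f [p n]]]] * [t [t [f [p n]]] & [f [p n]]]] * [t [t [f [p n]]] & [f [p n]]]]

6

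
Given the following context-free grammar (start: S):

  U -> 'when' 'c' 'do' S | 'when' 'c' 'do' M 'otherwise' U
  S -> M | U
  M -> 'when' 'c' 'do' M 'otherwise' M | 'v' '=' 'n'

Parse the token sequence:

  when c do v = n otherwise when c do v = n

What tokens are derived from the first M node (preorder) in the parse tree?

v = n

[S [U when c do [M v = n] otherwise [U when c do [S [M v = n]]]]]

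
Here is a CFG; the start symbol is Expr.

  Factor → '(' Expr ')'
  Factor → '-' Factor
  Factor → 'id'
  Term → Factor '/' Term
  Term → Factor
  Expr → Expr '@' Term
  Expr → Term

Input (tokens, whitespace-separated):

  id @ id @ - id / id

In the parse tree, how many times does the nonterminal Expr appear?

[Expr [Expr [Expr [Term [Factor id]]] @ [Term [Factor id]]] @ [Term [Factor - [Factor id]] / [Term [Factor id]]]]

3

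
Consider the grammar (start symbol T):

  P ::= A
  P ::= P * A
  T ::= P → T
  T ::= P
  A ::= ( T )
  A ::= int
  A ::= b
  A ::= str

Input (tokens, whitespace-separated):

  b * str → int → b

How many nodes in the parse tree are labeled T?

3

[T [P [P [A b]] * [A str]] → [T [P [A int]] → [T [P [A b]]]]]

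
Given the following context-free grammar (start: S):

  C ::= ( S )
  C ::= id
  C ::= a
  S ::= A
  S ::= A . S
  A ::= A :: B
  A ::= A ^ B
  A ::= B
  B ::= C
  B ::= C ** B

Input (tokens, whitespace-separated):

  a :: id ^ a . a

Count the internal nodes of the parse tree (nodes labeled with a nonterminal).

14

[S [A [A [A [B [C a]]] :: [B [C id]]] ^ [B [C a]]] . [S [A [B [C a]]]]]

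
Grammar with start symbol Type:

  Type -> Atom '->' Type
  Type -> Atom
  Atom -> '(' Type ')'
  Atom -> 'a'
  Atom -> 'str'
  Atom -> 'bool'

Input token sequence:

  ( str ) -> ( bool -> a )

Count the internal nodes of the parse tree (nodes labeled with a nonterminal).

10

[Type [Atom ( [Type [Atom str]] )] -> [Type [Atom ( [Type [Atom bool] -> [Type [Atom a]]] )]]]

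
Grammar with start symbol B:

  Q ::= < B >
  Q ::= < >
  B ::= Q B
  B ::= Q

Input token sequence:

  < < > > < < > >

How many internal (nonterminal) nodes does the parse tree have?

[B [Q < [B [Q < >]] >] [B [Q < [B [Q < >]] >]]]

8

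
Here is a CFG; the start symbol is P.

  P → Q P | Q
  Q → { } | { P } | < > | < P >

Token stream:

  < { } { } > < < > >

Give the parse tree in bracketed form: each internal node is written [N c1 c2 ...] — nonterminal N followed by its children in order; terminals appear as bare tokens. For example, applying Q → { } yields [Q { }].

P
Q P
< P > P
< Q P > P
< { } P > P
< { } Q > P
< { } { } > P
< { } { } > Q
< { } { } > < P >
< { } { } > < Q >
< { } { } > < < > >

[P [Q < [P [Q { }] [P [Q { }]]] >] [P [Q < [P [Q < >]] >]]]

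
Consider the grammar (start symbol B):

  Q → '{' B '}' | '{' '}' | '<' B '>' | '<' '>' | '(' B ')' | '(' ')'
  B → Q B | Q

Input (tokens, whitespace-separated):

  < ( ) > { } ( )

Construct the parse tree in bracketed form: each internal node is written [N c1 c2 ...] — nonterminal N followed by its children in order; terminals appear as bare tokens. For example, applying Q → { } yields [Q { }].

[B [Q < [B [Q ( )]] >] [B [Q { }] [B [Q ( )]]]]

B
Q B
< B > B
< Q > B
< ( ) > B
< ( ) > Q B
< ( ) > { } B
< ( ) > { } Q
< ( ) > { } ( )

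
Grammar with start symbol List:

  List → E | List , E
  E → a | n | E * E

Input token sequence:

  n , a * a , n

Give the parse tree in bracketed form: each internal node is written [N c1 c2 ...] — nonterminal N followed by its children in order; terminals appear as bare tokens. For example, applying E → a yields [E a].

List
List , E
List , E , E
E , E , E
n , E , E
n , E * E , E
n , a * E , E
n , a * a , E
n , a * a , n

[List [List [List [E n]] , [E [E a] * [E a]]] , [E n]]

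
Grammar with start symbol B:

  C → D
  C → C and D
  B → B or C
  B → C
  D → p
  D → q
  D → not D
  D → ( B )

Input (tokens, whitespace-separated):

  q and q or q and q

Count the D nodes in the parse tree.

[B [B [C [C [D q]] and [D q]]] or [C [C [D q]] and [D q]]]

4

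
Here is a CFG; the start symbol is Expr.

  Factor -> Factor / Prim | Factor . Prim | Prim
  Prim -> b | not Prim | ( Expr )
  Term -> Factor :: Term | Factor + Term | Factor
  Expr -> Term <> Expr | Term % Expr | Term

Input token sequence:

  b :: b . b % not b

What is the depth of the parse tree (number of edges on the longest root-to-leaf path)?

6

[Expr [Term [Factor [Prim b]] :: [Term [Factor [Factor [Prim b]] . [Prim b]]]] % [Expr [Term [Factor [Prim not [Prim b]]]]]]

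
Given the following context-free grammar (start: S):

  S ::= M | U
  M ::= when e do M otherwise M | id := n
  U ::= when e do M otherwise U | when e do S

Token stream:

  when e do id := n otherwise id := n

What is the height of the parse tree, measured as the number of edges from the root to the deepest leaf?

3

[S [M when e do [M id := n] otherwise [M id := n]]]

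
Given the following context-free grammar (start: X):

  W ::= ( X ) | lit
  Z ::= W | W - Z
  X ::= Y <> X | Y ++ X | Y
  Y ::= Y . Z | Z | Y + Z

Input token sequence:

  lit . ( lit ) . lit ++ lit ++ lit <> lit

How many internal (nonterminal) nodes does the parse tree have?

[X [Y [Y [Y [Z [W lit]]] . [Z [W ( [X [Y [Z [W lit]]]] )]]] . [Z [W lit]]] ++ [X [Y [Z [W lit]]] ++ [X [Y [Z [W lit]]] <> [X [Y [Z [W lit]]]]]]]

26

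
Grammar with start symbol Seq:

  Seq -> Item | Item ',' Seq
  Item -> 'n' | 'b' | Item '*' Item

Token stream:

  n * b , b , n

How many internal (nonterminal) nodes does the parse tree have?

[Seq [Item [Item n] * [Item b]] , [Seq [Item b] , [Seq [Item n]]]]

8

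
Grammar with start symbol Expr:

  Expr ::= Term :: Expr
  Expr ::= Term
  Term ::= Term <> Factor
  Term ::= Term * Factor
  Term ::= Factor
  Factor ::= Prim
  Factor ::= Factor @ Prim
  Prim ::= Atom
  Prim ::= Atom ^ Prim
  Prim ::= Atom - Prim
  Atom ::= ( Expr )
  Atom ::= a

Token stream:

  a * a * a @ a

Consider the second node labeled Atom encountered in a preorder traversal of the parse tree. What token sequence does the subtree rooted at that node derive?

[Expr [Term [Term [Term [Factor [Prim [Atom a]]]] * [Factor [Prim [Atom a]]]] * [Factor [Factor [Prim [Atom a]]] @ [Prim [Atom a]]]]]

a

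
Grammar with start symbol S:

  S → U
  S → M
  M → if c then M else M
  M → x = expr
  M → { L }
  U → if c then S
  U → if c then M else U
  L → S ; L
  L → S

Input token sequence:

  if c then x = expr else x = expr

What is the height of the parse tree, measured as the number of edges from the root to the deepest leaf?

[S [M if c then [M x = expr] else [M x = expr]]]

3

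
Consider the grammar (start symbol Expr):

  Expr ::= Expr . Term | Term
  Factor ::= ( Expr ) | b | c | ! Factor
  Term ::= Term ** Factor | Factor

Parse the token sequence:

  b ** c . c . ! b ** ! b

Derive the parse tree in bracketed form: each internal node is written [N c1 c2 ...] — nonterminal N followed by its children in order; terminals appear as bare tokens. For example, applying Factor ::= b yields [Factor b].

[Expr [Expr [Expr [Term [Term [Factor b]] ** [Factor c]]] . [Term [Factor c]]] . [Term [Term [Factor ! [Factor b]]] ** [Factor ! [Factor b]]]]

Expr
Expr . Term
Expr . Term . Term
Term . Term . Term
Term ** Factor . Term . Term
Factor ** Factor . Term . Term
b ** Factor . Term . Term
b ** c . Term . Term
b ** c . Factor . Term
b ** c . c . Term
b ** c . c . Term ** Factor
b ** c . c . Factor ** Factor
b ** c . c . ! Factor ** Factor
b ** c . c . ! b ** Factor
b ** c . c . ! b ** ! Factor
b ** c . c . ! b ** ! b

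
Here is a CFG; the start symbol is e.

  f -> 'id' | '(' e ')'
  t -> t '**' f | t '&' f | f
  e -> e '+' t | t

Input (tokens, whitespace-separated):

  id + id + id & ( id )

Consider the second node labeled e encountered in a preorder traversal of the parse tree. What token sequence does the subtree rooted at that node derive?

id + id

[e [e [e [t [f id]]] + [t [f id]]] + [t [t [f id]] & [f ( [e [t [f id]]] )]]]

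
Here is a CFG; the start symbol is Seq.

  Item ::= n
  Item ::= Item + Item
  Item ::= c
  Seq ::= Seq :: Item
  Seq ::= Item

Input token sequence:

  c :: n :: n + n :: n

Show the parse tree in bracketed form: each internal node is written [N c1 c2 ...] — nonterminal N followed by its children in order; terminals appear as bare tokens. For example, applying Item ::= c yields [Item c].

[Seq [Seq [Seq [Seq [Item c]] :: [Item n]] :: [Item [Item n] + [Item n]]] :: [Item n]]

Seq
Seq :: Item
Seq :: Item :: Item
Seq :: Item :: Item :: Item
Item :: Item :: Item :: Item
c :: Item :: Item :: Item
c :: n :: Item :: Item
c :: n :: Item + Item :: Item
c :: n :: n + Item :: Item
c :: n :: n + n :: Item
c :: n :: n + n :: n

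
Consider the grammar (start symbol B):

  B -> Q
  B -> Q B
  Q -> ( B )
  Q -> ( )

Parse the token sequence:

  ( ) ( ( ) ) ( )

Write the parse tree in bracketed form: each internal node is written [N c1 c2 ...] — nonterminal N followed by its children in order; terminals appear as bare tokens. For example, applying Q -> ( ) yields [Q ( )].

B
Q B
( ) B
( ) Q B
( ) ( B ) B
( ) ( Q ) B
( ) ( ( ) ) B
( ) ( ( ) ) Q
( ) ( ( ) ) ( )

[B [Q ( )] [B [Q ( [B [Q ( )]] )] [B [Q ( )]]]]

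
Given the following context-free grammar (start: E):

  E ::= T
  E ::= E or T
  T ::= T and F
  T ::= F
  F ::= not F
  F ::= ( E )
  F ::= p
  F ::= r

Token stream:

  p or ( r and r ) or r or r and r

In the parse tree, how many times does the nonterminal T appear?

[E [E [E [E [T [F p]]] or [T [F ( [E [T [T [F r]] and [F r]]] )]]] or [T [F r]]] or [T [T [F r]] and [F r]]]

7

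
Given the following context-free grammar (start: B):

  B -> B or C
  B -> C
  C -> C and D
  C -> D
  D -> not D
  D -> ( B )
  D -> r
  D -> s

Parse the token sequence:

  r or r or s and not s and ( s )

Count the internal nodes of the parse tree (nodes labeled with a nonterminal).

[B [B [B [C [D r]]] or [C [D r]]] or [C [C [C [D s]] and [D not [D s]]] and [D ( [B [C [D s]]] )]]]

17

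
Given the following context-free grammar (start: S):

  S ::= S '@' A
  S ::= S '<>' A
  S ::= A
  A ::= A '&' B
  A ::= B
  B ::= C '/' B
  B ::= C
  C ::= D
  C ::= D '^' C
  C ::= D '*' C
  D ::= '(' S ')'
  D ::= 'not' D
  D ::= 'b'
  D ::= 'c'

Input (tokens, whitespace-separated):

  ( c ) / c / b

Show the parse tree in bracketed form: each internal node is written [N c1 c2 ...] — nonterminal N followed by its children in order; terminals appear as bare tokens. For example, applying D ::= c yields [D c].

[S [A [B [C [D ( [S [A [B [C [D c]]]]] )]] / [B [C [D c]] / [B [C [D b]]]]]]]

S
A
B
C / B
D / B
( S ) / B
( A ) / B
( B ) / B
( C ) / B
( D ) / B
( c ) / B
( c ) / C / B
( c ) / D / B
( c ) / c / B
( c ) / c / C
( c ) / c / D
( c ) / c / b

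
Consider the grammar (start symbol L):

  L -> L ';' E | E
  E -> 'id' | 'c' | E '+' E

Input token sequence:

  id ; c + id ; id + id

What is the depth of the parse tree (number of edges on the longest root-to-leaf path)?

[L [L [L [E id]] ; [E [E c] + [E id]]] ; [E [E id] + [E id]]]

4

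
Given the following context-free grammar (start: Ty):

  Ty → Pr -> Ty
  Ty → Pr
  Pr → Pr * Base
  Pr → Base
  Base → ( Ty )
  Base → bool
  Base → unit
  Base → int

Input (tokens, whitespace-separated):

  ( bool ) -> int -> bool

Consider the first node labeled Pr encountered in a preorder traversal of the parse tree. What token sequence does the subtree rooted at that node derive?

( bool )

[Ty [Pr [Base ( [Ty [Pr [Base bool]]] )]] -> [Ty [Pr [Base int]] -> [Ty [Pr [Base bool]]]]]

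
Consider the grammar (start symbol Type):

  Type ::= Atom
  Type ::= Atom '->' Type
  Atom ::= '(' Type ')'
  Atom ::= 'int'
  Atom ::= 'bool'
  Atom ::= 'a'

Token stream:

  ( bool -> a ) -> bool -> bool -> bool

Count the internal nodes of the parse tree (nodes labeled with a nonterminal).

[Type [Atom ( [Type [Atom bool] -> [Type [Atom a]]] )] -> [Type [Atom bool] -> [Type [Atom bool] -> [Type [Atom bool]]]]]

12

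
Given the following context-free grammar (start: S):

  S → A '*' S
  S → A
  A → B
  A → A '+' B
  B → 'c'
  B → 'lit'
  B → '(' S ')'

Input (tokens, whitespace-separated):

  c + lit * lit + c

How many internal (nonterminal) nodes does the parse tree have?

[S [A [A [B c]] + [B lit]] * [S [A [A [B lit]] + [B c]]]]

10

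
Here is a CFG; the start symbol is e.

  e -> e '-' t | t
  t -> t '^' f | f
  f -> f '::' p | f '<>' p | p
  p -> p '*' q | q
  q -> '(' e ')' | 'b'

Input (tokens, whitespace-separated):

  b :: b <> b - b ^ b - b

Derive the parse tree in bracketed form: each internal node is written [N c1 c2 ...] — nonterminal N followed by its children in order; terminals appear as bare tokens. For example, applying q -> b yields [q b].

[e [e [e [t [f [f [f [p [q b]]] :: [p [q b]]] <> [p [q b]]]]] - [t [t [f [p [q b]]]] ^ [f [p [q b]]]]] - [t [f [p [q b]]]]]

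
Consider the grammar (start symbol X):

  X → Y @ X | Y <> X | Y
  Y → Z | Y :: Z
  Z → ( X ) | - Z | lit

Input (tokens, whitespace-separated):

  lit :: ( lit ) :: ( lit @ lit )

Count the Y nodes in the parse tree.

6

[X [Y [Y [Y [Z lit]] :: [Z ( [X [Y [Z lit]]] )]] :: [Z ( [X [Y [Z lit]] @ [X [Y [Z lit]]]] )]]]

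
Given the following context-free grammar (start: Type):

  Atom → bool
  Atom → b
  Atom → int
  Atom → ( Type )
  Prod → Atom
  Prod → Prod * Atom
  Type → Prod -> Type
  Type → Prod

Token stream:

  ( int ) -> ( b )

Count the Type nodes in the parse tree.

[Type [Prod [Atom ( [Type [Prod [Atom int]]] )]] -> [Type [Prod [Atom ( [Type [Prod [Atom b]]] )]]]]

4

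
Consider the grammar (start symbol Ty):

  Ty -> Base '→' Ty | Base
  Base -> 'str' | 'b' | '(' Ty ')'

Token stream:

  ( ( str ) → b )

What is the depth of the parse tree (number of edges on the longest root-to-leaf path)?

[Ty [Base ( [Ty [Base ( [Ty [Base str]] )] → [Ty [Base b]]] )]]

6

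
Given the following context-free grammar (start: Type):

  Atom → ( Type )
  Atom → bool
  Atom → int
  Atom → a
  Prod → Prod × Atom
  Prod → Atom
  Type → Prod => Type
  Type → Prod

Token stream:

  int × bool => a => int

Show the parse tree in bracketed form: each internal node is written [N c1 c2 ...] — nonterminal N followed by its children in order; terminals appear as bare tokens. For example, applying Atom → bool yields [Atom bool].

[Type [Prod [Prod [Atom int]] × [Atom bool]] => [Type [Prod [Atom a]] => [Type [Prod [Atom int]]]]]

Type
Prod => Type
Prod × Atom => Type
Atom × Atom => Type
int × Atom => Type
int × bool => Type
int × bool => Prod => Type
int × bool => Atom => Type
int × bool => a => Type
int × bool => a => Prod
int × bool => a => Atom
int × bool => a => int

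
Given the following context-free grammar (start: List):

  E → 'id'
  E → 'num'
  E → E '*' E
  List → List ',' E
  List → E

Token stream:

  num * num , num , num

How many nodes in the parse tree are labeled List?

[List [List [List [E [E num] * [E num]]] , [E num]] , [E num]]

3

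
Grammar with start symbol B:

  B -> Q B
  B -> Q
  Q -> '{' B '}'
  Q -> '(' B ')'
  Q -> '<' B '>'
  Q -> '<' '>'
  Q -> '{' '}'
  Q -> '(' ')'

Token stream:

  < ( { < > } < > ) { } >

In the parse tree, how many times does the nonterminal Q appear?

6

[B [Q < [B [Q ( [B [Q { [B [Q < >]] }] [B [Q < >]]] )] [B [Q { }]]] >]]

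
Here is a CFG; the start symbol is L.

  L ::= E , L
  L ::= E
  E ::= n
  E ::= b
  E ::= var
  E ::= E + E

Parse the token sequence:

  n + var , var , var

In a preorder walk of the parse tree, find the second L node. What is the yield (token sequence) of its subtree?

var , var

[L [E [E n] + [E var]] , [L [E var] , [L [E var]]]]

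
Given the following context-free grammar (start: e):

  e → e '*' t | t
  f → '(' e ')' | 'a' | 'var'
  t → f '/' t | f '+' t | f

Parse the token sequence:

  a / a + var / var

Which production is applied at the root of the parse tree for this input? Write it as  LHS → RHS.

[e [t [f a] / [t [f a] + [t [f var] / [t [f var]]]]]]

e → t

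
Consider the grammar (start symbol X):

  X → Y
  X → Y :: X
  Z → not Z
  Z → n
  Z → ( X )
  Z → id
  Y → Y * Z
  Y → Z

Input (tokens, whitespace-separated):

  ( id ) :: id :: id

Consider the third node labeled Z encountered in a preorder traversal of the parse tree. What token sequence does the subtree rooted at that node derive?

[X [Y [Z ( [X [Y [Z id]]] )]] :: [X [Y [Z id]] :: [X [Y [Z id]]]]]

id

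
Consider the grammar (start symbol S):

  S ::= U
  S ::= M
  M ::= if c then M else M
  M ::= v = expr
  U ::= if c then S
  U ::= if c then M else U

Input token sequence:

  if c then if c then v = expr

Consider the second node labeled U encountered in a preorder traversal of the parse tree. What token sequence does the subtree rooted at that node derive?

if c then v = expr

[S [U if c then [S [U if c then [S [M v = expr]]]]]]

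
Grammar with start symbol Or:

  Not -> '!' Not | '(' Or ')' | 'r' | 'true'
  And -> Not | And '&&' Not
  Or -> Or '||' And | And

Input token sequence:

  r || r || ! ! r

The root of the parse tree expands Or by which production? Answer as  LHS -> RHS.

Or -> Or '||' And

[Or [Or [Or [And [Not r]]] || [And [Not r]]] || [And [Not ! [Not ! [Not r]]]]]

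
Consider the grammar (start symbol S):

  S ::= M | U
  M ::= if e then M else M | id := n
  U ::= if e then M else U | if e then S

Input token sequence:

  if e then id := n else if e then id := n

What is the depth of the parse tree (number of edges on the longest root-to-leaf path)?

[S [U if e then [M id := n] else [U if e then [S [M id := n]]]]]

5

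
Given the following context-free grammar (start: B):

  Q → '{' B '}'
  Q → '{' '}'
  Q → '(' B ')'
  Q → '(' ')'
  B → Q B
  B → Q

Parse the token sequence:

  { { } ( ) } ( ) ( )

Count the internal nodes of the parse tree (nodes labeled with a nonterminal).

10

[B [Q { [B [Q { }] [B [Q ( )]]] }] [B [Q ( )] [B [Q ( )]]]]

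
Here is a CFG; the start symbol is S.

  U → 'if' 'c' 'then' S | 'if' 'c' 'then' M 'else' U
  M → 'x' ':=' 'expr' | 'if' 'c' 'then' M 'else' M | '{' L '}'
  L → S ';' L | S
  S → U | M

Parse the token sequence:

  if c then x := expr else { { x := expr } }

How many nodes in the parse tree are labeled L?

[S [M if c then [M x := expr] else [M { [L [S [M { [L [S [M x := expr]]] }]]] }]]]

2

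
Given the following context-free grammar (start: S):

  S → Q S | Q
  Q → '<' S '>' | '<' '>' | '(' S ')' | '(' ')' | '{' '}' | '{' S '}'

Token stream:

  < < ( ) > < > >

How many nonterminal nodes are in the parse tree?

[S [Q < [S [Q < [S [Q ( )]] >] [S [Q < >]]] >]]

8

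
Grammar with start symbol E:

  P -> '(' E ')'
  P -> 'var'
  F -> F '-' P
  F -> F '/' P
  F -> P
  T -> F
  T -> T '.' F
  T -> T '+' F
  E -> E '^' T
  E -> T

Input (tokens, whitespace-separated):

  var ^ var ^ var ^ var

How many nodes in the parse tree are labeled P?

4

[E [E [E [E [T [F [P var]]]] ^ [T [F [P var]]]] ^ [T [F [P var]]]] ^ [T [F [P var]]]]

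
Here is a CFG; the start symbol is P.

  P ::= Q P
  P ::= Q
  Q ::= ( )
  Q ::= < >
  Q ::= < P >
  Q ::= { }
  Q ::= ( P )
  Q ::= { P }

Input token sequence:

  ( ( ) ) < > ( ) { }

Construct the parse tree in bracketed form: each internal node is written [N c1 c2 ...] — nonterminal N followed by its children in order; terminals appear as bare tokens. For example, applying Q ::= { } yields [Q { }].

P
Q P
( P ) P
( Q ) P
( ( ) ) P
( ( ) ) Q P
( ( ) ) < > P
( ( ) ) < > Q P
( ( ) ) < > ( ) P
( ( ) ) < > ( ) Q
( ( ) ) < > ( ) { }

[P [Q ( [P [Q ( )]] )] [P [Q < >] [P [Q ( )] [P [Q { }]]]]]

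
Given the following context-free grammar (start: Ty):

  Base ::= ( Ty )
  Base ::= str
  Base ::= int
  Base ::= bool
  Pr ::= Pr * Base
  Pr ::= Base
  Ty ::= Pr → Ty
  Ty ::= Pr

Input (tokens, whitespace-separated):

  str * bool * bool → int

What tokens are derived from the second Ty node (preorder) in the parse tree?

int

[Ty [Pr [Pr [Pr [Base str]] * [Base bool]] * [Base bool]] → [Ty [Pr [Base int]]]]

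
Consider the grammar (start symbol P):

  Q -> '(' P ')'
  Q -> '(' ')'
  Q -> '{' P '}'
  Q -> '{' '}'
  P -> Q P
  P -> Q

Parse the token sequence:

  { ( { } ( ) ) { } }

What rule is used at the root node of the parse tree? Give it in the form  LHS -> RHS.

[P [Q { [P [Q ( [P [Q { }] [P [Q ( )]]] )] [P [Q { }]]] }]]

P -> Q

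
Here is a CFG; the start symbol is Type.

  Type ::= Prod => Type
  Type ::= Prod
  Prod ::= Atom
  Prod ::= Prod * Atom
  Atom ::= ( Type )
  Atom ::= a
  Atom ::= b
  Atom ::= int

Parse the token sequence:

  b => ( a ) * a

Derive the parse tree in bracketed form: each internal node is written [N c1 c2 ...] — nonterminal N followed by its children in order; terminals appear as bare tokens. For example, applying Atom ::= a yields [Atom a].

Type
Prod => Type
Atom => Type
b => Type
b => Prod
b => Prod * Atom
b => Atom * Atom
b => ( Type ) * Atom
b => ( Prod ) * Atom
b => ( Atom ) * Atom
b => ( a ) * Atom
b => ( a ) * a

[Type [Prod [Atom b]] => [Type [Prod [Prod [Atom ( [Type [Prod [Atom a]]] )]] * [Atom a]]]]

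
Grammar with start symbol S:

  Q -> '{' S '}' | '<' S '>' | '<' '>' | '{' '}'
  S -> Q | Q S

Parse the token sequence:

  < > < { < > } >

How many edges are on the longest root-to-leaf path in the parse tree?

[S [Q < >] [S [Q < [S [Q { [S [Q < >]] }]] >]]]

7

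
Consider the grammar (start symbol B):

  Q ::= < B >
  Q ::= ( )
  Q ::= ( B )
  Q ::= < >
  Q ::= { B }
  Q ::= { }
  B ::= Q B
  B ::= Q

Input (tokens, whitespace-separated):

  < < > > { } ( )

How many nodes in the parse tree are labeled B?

4

[B [Q < [B [Q < >]] >] [B [Q { }] [B [Q ( )]]]]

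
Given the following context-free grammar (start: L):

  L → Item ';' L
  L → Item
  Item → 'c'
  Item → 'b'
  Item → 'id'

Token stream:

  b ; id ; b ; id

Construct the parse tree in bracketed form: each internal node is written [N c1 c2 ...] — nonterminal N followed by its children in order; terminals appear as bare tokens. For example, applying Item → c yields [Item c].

[L [Item b] ; [L [Item id] ; [L [Item b] ; [L [Item id]]]]]

L
Item ; L
b ; L
b ; Item ; L
b ; id ; L
b ; id ; Item ; L
b ; id ; b ; L
b ; id ; b ; Item
b ; id ; b ; id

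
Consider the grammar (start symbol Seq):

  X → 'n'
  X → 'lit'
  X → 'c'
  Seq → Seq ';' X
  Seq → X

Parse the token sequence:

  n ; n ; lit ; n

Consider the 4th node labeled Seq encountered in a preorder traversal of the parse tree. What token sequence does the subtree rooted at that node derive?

n

[Seq [Seq [Seq [Seq [X n]] ; [X n]] ; [X lit]] ; [X n]]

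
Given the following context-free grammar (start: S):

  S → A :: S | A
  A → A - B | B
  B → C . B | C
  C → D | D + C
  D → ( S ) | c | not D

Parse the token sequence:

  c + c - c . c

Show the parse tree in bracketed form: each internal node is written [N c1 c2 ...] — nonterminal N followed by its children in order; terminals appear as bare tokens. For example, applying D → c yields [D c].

S
A
A - B
B - B
C - B
D + C - B
c + C - B
c + D - B
c + c - B
c + c - C . B
c + c - D . B
c + c - c . B
c + c - c . C
c + c - c . D
c + c - c . c

[S [A [A [B [C [D c] + [C [D c]]]]] - [B [C [D c]] . [B [C [D c]]]]]]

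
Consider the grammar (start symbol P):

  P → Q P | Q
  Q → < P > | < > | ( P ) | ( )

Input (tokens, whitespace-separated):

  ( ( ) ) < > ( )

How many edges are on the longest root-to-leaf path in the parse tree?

[P [Q ( [P [Q ( )]] )] [P [Q < >] [P [Q ( )]]]]

4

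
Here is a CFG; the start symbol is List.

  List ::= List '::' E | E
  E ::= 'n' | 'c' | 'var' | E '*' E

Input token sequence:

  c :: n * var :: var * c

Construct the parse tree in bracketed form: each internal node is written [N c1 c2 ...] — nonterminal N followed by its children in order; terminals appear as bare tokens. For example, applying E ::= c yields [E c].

List
List :: E
List :: E :: E
E :: E :: E
c :: E :: E
c :: E * E :: E
c :: n * E :: E
c :: n * var :: E
c :: n * var :: E * E
c :: n * var :: var * E
c :: n * var :: var * c

[List [List [List [E c]] :: [E [E n] * [E var]]] :: [E [E var] * [E c]]]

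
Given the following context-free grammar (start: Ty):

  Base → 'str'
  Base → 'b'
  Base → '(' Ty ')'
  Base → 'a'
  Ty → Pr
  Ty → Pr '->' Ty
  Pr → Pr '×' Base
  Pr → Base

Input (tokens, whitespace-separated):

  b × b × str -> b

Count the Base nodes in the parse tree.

[Ty [Pr [Pr [Pr [Base b]] × [Base b]] × [Base str]] -> [Ty [Pr [Base b]]]]

4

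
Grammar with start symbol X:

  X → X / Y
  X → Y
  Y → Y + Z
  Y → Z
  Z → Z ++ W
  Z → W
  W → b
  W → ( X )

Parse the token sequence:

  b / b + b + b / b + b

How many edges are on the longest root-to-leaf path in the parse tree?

[X [X [X [Y [Z [W b]]]] / [Y [Y [Y [Z [W b]]] + [Z [W b]]] + [Z [W b]]]] / [Y [Y [Z [W b]]] + [Z [W b]]]]

7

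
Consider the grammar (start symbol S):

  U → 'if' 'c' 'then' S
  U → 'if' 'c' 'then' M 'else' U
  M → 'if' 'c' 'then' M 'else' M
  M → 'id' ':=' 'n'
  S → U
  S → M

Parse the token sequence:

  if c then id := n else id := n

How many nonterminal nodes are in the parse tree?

4

[S [M if c then [M id := n] else [M id := n]]]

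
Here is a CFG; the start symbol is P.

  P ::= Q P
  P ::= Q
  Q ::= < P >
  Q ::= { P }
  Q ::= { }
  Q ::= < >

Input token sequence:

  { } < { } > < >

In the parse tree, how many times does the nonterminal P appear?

4

[P [Q { }] [P [Q < [P [Q { }]] >] [P [Q < >]]]]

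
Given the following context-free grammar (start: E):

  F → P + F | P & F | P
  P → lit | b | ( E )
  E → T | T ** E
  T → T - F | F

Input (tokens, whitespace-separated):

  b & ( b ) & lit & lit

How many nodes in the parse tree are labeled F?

[E [T [F [P b] & [F [P ( [E [T [F [P b]]]] )] & [F [P lit] & [F [P lit]]]]]]]

5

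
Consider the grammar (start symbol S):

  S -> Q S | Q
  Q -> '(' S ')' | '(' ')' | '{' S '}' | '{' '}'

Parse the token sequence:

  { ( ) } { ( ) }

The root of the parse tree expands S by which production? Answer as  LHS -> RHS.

[S [Q { [S [Q ( )]] }] [S [Q { [S [Q ( )]] }]]]

S -> Q S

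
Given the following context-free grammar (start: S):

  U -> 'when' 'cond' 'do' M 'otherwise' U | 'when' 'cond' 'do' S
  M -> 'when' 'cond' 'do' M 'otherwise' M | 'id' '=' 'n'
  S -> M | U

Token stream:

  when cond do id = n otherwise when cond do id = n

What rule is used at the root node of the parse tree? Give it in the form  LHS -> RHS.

S -> U

[S [U when cond do [M id = n] otherwise [U when cond do [S [M id = n]]]]]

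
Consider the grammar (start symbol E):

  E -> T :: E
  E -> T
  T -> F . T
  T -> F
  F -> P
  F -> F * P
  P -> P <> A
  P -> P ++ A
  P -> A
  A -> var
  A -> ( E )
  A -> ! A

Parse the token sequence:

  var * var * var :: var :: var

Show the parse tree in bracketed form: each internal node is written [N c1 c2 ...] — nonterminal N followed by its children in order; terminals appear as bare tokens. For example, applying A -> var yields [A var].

E
T :: E
F :: E
F * P :: E
F * P * P :: E
P * P * P :: E
A * P * P :: E
var * P * P :: E
var * A * P :: E
var * var * P :: E
var * var * A :: E
var * var * var :: E
var * var * var :: T :: E
var * var * var :: F :: E
var * var * var :: P :: E
var * var * var :: A :: E
var * var * var :: var :: E
var * var * var :: var :: T
var * var * var :: var :: F
var * var * var :: var :: P
var * var * var :: var :: A
var * var * var :: var :: var

[E [T [F [F [F [P [A var]]] * [P [A var]]] * [P [A var]]]] :: [E [T [F [P [A var]]]] :: [E [T [F [P [A var]]]]]]]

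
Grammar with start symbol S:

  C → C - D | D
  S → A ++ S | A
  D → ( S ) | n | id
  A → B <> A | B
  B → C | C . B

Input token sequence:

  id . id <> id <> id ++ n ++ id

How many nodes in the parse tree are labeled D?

[S [A [B [C [D id]] . [B [C [D id]]]] <> [A [B [C [D id]]] <> [A [B [C [D id]]]]]] ++ [S [A [B [C [D n]]]] ++ [S [A [B [C [D id]]]]]]]

6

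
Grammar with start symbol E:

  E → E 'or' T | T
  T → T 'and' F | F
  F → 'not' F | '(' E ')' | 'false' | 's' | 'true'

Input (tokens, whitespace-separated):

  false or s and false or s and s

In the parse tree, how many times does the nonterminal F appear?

[E [E [E [T [F false]]] or [T [T [F s]] and [F false]]] or [T [T [F s]] and [F s]]]

5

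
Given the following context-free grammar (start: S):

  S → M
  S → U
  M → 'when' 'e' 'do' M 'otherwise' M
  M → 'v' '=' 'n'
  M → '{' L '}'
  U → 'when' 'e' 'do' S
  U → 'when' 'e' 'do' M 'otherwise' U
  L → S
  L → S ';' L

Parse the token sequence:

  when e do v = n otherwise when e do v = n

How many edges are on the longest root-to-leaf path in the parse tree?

5

[S [U when e do [M v = n] otherwise [U when e do [S [M v = n]]]]]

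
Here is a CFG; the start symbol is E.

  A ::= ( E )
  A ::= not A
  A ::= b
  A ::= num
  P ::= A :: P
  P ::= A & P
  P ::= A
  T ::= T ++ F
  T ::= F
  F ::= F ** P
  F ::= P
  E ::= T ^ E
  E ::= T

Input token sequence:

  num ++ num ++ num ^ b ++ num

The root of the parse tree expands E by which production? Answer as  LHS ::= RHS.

E ::= T ^ E

[E [T [T [T [F [P [A num]]]] ++ [F [P [A num]]]] ++ [F [P [A num]]]] ^ [E [T [T [F [P [A b]]]] ++ [F [P [A num]]]]]]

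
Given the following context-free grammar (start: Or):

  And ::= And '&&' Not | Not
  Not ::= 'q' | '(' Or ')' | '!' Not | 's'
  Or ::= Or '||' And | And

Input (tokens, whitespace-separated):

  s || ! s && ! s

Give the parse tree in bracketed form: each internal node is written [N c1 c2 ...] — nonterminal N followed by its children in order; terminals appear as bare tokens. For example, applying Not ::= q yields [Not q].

Or
Or || And
And || And
Not || And
s || And
s || And && Not
s || Not && Not
s || ! Not && Not
s || ! s && Not
s || ! s && ! Not
s || ! s && ! s

[Or [Or [And [Not s]]] || [And [And [Not ! [Not s]]] && [Not ! [Not s]]]]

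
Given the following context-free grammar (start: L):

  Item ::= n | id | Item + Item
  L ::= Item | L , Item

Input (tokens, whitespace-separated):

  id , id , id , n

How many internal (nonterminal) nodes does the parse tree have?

[L [L [L [L [Item id]] , [Item id]] , [Item id]] , [Item n]]

8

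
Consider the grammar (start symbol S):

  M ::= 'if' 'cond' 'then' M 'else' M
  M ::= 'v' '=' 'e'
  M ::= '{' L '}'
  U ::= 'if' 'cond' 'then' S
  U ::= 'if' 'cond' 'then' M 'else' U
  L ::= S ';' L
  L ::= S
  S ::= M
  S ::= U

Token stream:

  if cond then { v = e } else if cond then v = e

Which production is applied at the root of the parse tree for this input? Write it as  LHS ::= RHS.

[S [U if cond then [M { [L [S [M v = e]]] }] else [U if cond then [S [M v = e]]]]]

S ::= U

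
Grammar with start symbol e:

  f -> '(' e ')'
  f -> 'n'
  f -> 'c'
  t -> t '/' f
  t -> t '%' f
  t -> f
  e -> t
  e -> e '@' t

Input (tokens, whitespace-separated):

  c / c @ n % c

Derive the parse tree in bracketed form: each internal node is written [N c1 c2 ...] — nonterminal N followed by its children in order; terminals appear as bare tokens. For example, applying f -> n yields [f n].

e
e @ t
t @ t
t / f @ t
f / f @ t
c / f @ t
c / c @ t
c / c @ t % f
c / c @ f % f
c / c @ n % f
c / c @ n % c

[e [e [t [t [f c]] / [f c]]] @ [t [t [f n]] % [f c]]]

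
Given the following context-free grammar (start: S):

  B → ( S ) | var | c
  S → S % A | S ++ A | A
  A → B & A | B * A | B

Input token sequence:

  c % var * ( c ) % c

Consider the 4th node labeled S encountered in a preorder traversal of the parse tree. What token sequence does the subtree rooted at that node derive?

[S [S [S [A [B c]]] % [A [B var] * [A [B ( [S [A [B c]]] )]]]] % [A [B c]]]

c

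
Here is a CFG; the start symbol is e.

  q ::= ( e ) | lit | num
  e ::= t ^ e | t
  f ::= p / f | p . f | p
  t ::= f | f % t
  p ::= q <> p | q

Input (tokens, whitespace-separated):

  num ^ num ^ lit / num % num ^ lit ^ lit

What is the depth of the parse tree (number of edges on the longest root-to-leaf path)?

9

[e [t [f [p [q num]]]] ^ [e [t [f [p [q num]]]] ^ [e [t [f [p [q lit]] / [f [p [q num]]]] % [t [f [p [q num]]]]] ^ [e [t [f [p [q lit]]]] ^ [e [t [f [p [q lit]]]]]]]]]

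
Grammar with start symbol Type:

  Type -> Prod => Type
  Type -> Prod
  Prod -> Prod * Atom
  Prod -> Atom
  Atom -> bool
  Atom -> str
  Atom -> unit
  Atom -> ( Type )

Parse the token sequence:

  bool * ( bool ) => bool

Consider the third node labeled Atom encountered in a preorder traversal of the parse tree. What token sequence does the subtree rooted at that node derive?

bool

[Type [Prod [Prod [Atom bool]] * [Atom ( [Type [Prod [Atom bool]]] )]] => [Type [Prod [Atom bool]]]]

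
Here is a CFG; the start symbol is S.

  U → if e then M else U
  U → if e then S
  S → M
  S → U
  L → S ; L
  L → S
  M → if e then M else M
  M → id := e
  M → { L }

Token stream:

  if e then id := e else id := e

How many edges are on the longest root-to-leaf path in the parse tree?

[S [M if e then [M id := e] else [M id := e]]]

3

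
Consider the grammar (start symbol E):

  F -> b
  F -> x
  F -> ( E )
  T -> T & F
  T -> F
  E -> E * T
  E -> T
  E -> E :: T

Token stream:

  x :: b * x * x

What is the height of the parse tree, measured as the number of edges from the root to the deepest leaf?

6

[E [E [E [E [T [F x]]] :: [T [F b]]] * [T [F x]]] * [T [F x]]]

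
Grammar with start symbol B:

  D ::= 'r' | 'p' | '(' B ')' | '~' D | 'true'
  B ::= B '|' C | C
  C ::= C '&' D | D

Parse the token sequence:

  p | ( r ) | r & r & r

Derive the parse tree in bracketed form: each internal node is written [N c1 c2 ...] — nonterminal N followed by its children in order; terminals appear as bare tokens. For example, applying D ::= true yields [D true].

[B [B [B [C [D p]]] | [C [D ( [B [C [D r]]] )]]] | [C [C [C [D r]] & [D r]] & [D r]]]

B
B | C
B | C | C
C | C | C
D | C | C
p | C | C
p | D | C
p | ( B ) | C
p | ( C ) | C
p | ( D ) | C
p | ( r ) | C
p | ( r ) | C & D
p | ( r ) | C & D & D
p | ( r ) | D & D & D
p | ( r ) | r & D & D
p | ( r ) | r & r & D
p | ( r ) | r & r & r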